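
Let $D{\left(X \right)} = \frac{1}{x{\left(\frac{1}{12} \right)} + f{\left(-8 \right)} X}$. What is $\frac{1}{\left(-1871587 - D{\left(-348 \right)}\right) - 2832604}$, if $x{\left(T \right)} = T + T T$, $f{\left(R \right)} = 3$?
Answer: $- \frac{150323}{707148103549} \approx -2.1258 \cdot 10^{-7}$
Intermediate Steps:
$x{\left(T \right)} = T + T^{2}$
$D{\left(X \right)} = \frac{1}{\frac{13}{144} + 3 X}$ ($D{\left(X \right)} = \frac{1}{\frac{1 + \frac{1}{12}}{12} + 3 X} = \frac{1}{\frac{1}{12} \cdot \frac{13}{12} + 3 X} = \frac{1}{\frac{13}{144} + 3 X}$)
$\frac{1}{\left(-1871587 - D{\left(-348 \right)}\right) - 2832604} = \frac{1}{\left(-1871587 - \frac{144}{13 + 432 \left(-348\right)}\right) - 2832604} = \frac{1}{\left(-1871587 - \frac{144}{13 - 150336}\right) - 2832604} = \frac{1}{\left(-1871587 - \frac{144}{-150323}\right) - 2832604} = \frac{1}{\left(-1871587 - 144 \left(- \frac{1}{150323}\right)\right) - 2832604} = \frac{1}{\left(-1871587 - - \frac{144}{150323}\right) - 2832604} = \frac{1}{\left(-1871587 + \frac{144}{150323}\right) - 2832604} = \frac{1}{- \frac{281342572457}{150323} - 2832604} = \frac{1}{- \frac{707148103549}{150323}} = - \frac{150323}{707148103549}$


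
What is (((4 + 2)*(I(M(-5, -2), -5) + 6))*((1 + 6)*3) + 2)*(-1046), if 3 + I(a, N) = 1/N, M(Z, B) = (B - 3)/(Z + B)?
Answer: -1855604/5 ≈ -3.7112e+5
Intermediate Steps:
M(Z, B) = (-3 + B)/(B + Z)
I(a, N) = -3 + 1/N
(((4 + 2)*(I(M(-5, -2), -5) + 6))*((1 + 6)*3) + 2)*(-1046) = (((4 + 2)*((-3 + 1/(-5)) + 6))*((1 + 6)*3) + 2)*(-1046) = ((6*((-3 - ⅕) + 6))*(7*3) + 2)*(-1046) = ((6*(-16/5 + 6))*21 + 2)*(-1046) = ((6*(14/5))*21 + 2)*(-1046) = ((84/5)*21 + 2)*(-1046) = (1764/5 + 2)*(-1046) = (1774/5)*(-1046) = -1855604/5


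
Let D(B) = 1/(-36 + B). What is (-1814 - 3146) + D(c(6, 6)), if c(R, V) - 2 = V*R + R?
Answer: -39679/8 ≈ -4959.9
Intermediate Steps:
c(R, V) = 2 + R + R*V (c(R, V) = 2 + (V*R + R) = 2 + (R*V + R) = 2 + (R + R*V) = 2 + R + R*V)
(-1814 - 3146) + D(c(6, 6)) = (-1814 - 3146) + 1/(-36 + (2 + 6 + 6*6)) = -4960 + 1/(-36 + (2 + 6 + 36)) = -4960 + 1/(-36 + 44) = -4960 + 1/8 = -4960 + ⅛ = -39679/8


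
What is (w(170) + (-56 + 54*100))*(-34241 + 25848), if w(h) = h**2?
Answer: -287409892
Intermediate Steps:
(w(170) + (-56 + 54*100))*(-34241 + 25848) = (170**2 + (-56 + 54*100))*(-34241 + 25848) = (28900 + (-56 + 5400))*(-8393) = (28900 + 5344)*(-8393) = 34244*(-8393) = -287409892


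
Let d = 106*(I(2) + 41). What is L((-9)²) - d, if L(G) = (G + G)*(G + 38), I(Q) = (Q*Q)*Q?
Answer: 14084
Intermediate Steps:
I(Q) = Q³ (I(Q) = Q²*Q = Q³)
L(G) = 2*G*(38 + G) (L(G) = (2*G)*(38 + G) = 2*G*(38 + G))
d = 5194 (d = 106*(2³ + 41) = 106*(8 + 41) = 106*49 = 5194)
L((-9)²) - d = 2*(-9)²*(38 + (-9)²) - 1*5194 = 2*81*(38 + 81) - 5194 = 2*81*119 - 5194 = 19278 - 5194 = 14084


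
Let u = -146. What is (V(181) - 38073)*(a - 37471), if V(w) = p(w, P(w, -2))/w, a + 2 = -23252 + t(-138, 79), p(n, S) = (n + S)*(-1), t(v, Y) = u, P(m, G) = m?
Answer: 2317663325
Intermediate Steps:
t(v, Y) = -146
p(n, S) = -S - n (p(n, S) = (S + n)*(-1) = -S - n)
a = -23400 (a = -2 + (-23252 - 146) = -2 - 23398 = -23400)
V(w) = -2 (V(w) = (-w - w)/w = (-2*w)/w = -2)
(V(181) - 38073)*(a - 37471) = (-2 - 38073)*(-23400 - 37471) = -38075*(-60871) = 2317663325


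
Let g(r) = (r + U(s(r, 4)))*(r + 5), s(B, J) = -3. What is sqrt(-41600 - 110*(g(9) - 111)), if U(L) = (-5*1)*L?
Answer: 5*I*sqrt(2654) ≈ 257.58*I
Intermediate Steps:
U(L) = -5*L
g(r) = (5 + r)*(15 + r) (g(r) = (r - 5*(-3))*(r + 5) = (r + 15)*(5 + r) = (15 + r)*(5 + r) = (5 + r)*(15 + r))
sqrt(-41600 - 110*(g(9) - 111)) = sqrt(-41600 - 110*((75 + 9**2 + 20*9) - 111)) = sqrt(-41600 - 110*((75 + 81 + 180) - 111)) = sqrt(-41600 - 110*(336 - 111)) = sqrt(-41600 - 110*225) = sqrt(-41600 - 24750) = sqrt(-66350) = 5*I*sqrt(2654)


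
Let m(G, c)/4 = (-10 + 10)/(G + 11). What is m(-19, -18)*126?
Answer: 0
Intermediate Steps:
m(G, c) = 0 (m(G, c) = 4*((-10 + 10)/(G + 11)) = 4*(0/(11 + G)) = 4*0 = 0)
m(-19, -18)*126 = 0*126 = 0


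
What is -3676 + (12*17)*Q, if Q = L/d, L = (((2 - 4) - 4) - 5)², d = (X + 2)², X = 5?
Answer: -155440/49 ≈ -3172.2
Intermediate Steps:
d = 49 (d = (5 + 2)² = 7² = 49)
L = 121 (L = ((-2 - 4) - 5)² = (-6 - 5)² = (-11)² = 121)
Q = 121/49 ≈ 2.4694
-3676 + (12*17)*Q = -3676 + (12*17)*(121/49) = -3676 + 204*(121/49) = -3676 + 24684/49 = -155440/49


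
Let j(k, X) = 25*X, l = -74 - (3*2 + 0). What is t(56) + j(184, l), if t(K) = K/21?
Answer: -5992/3 ≈ -1997.3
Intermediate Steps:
l = -80 (l = -74 - (6 + 0) = -74 - 1*6 = -74 - 6 = -80)
t(K) = K/21 (t(K) = K*(1/21) = K/21)
t(56) + j(184, l) = (1/21)*56 + 25*(-80) = 8/3 - 2000 = -5992/3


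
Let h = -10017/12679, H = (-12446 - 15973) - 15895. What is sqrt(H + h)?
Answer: I*sqrt(7123914520417)/12679 ≈ 210.51*I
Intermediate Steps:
H = -44314 (H = -28419 - 15895 = -44314)
h = -10017/12679 (h = -10017*1/12679 = -10017/12679 ≈ -0.79005)
sqrt(H + h) = sqrt(-44314 - 10017/12679) = sqrt(-561867223/12679) = I*sqrt(7123914520417)/12679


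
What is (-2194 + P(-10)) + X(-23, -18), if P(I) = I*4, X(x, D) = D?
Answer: -2252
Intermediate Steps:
P(I) = 4*I
(-2194 + P(-10)) + X(-23, -18) = (-2194 + 4*(-10)) - 18 = (-2194 - 40) - 18 = -2234 - 18 = -2252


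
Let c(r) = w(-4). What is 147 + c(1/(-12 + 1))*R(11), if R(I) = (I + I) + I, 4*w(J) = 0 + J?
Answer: 114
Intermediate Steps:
w(J) = J/4 (w(J) = (0 + J)/4 = J/4)
c(r) = -1 (c(r) = (¼)*(-4) = -1)
R(I) = 3*I (R(I) = 2*I + I = 3*I)
147 + c(1/(-12 + 1))*R(11) = 147 - 3*11 = 147 - 1*33 = 147 - 33 = 114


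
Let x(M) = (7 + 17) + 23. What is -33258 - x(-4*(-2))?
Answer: -33305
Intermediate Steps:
x(M) = 47 (x(M) = 24 + 23 = 47)
-33258 - x(-4*(-2)) = -33258 - 1*47 = -33258 - 47 = -33305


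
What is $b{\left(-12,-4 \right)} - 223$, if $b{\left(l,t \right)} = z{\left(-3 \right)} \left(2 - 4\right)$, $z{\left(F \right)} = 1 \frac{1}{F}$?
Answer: $- \frac{667}{3} \approx -222.33$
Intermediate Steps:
$z{\left(F \right)} = \frac{1}{F}$
$b{\left(l,t \right)} = \frac{2}{3}$ ($b{\left(l,t \right)} = \frac{2 - 4}{-3} = \left(- \frac{1}{3}\right) \left(-2\right) = \frac{2}{3}$)
$b{\left(-12,-4 \right)} - 223 = \frac{2}{3} - 223 = - \frac{667}{3}$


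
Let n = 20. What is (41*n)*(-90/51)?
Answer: -24600/17 ≈ -1447.1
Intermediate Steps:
(41*n)*(-90/51) = (41*20)*(-90/51) = 820*(-90*1/51) = 820*(-30/17) = -24600/17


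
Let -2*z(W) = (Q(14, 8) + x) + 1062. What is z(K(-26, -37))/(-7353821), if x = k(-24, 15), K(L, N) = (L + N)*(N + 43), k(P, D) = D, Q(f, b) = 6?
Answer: 1083/14707642 ≈ 7.3635e-5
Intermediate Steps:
K(L, N) = (43 + N)*(L + N) (K(L, N) = (L + N)*(43 + N) = (43 + N)*(L + N))
x = 15
z(W) = -1083/2 (z(W) = -((6 + 15) + 1062)/2 = -(21 + 1062)/2 = -½*1083 = -1083/2)
z(K(-26, -37))/(-7353821) = -1083/2/(-7353821) = -1083/2*(-1/7353821) = 1083/14707642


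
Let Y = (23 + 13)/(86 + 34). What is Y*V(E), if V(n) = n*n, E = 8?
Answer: 96/5 ≈ 19.200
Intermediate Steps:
V(n) = n²
Y = 3/10 (Y = 36/120 = 36*(1/120) = 3/10 ≈ 0.30000)
Y*V(E) = (3/10)*8² = (3/10)*64 = 96/5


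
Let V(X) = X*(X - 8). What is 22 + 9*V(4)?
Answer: -122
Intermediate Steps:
V(X) = X*(-8 + X)
22 + 9*V(4) = 22 + 9*(4*(-8 + 4)) = 22 + 9*(4*(-4)) = 22 + 9*(-16) = 22 - 144 = -122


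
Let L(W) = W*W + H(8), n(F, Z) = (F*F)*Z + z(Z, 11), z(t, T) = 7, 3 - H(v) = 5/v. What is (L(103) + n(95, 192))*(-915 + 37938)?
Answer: 516372627981/8 ≈ 6.4547e+10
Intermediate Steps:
H(v) = 3 - 5/v
n(F, Z) = 7 + Z*F**2 (n(F, Z) = (F*F)*Z + 7 = F**2*Z + 7 = Z*F**2 + 7 = 7 + Z*F**2)
L(W) = 19/8 + W**2 (L(W) = W*W + (3 - 5/8) = W**2 + (3 - 5*1/8) = W**2 + (3 - 5/8) = W**2 + 19/8 = 19/8 + W**2)
(L(103) + n(95, 192))*(-915 + 37938) = ((19/8 + 103**2) + (7 + 192*95**2))*(-915 + 37938) = ((19/8 + 10609) + (7 + 192*9025))*37023 = (84891/8 + (7 + 1732800))*37023 = (84891/8 + 1732807)*37023 = (13947347/8)*37023 = 516372627981/8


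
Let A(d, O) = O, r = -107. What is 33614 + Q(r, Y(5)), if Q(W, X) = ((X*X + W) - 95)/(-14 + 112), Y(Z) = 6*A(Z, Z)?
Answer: 1647435/49 ≈ 33621.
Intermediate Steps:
Y(Z) = 6*Z
Q(W, X) = -95/98 + W/98 + X²/98 (Q(W, X) = ((X² + W) - 95)/98 = ((W + X²) - 95)*(1/98) = (-95 + W + X²)*(1/98) = -95/98 + W/98 + X²/98)
33614 + Q(r, Y(5)) = 33614 + (-95/98 + (1/98)*(-107) + (6*5)²/98) = 33614 + (-95/98 - 107/98 + (1/98)*30²) = 33614 + (-95/98 - 107/98 + (1/98)*900) = 33614 + (-95/98 - 107/98 + 450/49) = 33614 + 349/49 = 1647435/49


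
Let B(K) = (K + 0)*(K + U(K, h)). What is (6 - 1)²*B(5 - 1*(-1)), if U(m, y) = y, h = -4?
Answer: 300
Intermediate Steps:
B(K) = K*(-4 + K) (B(K) = (K + 0)*(K - 4) = K*(-4 + K))
(6 - 1)²*B(5 - 1*(-1)) = (6 - 1)²*((5 - 1*(-1))*(-4 + (5 - 1*(-1)))) = 5²*((5 + 1)*(-4 + (5 + 1))) = 25*(6*(-4 + 6)) = 25*(6*2) = 25*12 = 300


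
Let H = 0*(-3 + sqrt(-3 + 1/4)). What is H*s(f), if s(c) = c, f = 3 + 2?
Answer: 0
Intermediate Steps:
f = 5
H = 0 (H = 0*(-3 + sqrt(-3 + 1*(1/4))) = 0*(-3 + sqrt(-3 + 1/4)) = 0*(-3 + sqrt(-11/4)) = 0*(-3 + I*sqrt(11)/2) = 0)
H*s(f) = 0*5 = 0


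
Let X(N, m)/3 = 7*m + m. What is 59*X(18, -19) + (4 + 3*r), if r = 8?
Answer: -26876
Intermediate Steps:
X(N, m) = 24*m (X(N, m) = 3*(7*m + m) = 3*(8*m) = 24*m)
59*X(18, -19) + (4 + 3*r) = 59*(24*(-19)) + (4 + 3*8) = 59*(-456) + (4 + 24) = -26904 + 28 = -26876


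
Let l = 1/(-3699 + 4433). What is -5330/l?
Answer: -3912220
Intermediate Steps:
l = 1/734 ≈ 0.0013624
-5330/l = -5330/1/734 = -5330*734 = -3912220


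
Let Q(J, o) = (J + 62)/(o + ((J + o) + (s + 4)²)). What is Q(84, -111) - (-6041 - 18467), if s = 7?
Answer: 416490/17 ≈ 24499.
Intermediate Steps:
Q(J, o) = (62 + J)/(121 + J + 2*o) (Q(J, o) = (J + 62)/(o + ((J + o) + (7 + 4)²)) = (62 + J)/(o + ((J + o) + 11²)) = (62 + J)/(o + ((J + o) + 121)) = (62 + J)/(o + (121 + J + o)) = (62 + J)/(121 + J + 2*o))
Q(84, -111) - (-6041 - 18467) = (62 + 84)/(121 + 84 + 2*(-111)) - (-6041 - 18467) = 146/(121 + 84 - 222) - 1*(-24508) = 146/(-17) + 24508 = -1/17*146 + 24508 = -146/17 + 24508 = 416490/17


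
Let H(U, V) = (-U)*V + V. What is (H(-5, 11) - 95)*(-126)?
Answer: 3654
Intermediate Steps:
H(U, V) = V - U*V (H(U, V) = -U*V + V = V - U*V)
(H(-5, 11) - 95)*(-126) = (11*(1 - 1*(-5)) - 95)*(-126) = (11*(1 + 5) - 95)*(-126) = (11*6 - 95)*(-126) = (66 - 95)*(-126) = -29*(-126) = 3654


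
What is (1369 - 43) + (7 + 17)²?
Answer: 1902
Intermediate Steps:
(1369 - 43) + (7 + 17)² = 1326 + 24² = 1326 + 576 = 1902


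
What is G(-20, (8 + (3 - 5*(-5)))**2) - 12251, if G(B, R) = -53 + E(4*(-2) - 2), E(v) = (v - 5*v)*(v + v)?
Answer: -13104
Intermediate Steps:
E(v) = -8*v**2 (E(v) = (-4*v)*(2*v) = -8*v**2)
G(B, R) = -853 (G(B, R) = -53 - 8*(4*(-2) - 2)**2 = -53 - 8*(-8 - 2)**2 = -53 - 8*(-10)**2 = -53 - 8*100 = -53 - 800 = -853)
G(-20, (8 + (3 - 5*(-5)))**2) - 12251 = -853 - 12251 = -13104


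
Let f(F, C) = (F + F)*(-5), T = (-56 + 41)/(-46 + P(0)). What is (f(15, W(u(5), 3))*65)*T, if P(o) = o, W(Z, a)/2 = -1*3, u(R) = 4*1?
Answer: -73125/23 ≈ -3179.3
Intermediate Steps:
u(R) = 4
W(Z, a) = -6 (W(Z, a) = 2*(-1*3) = 2*(-3) = -6)
T = 15/46 (T = (-56 + 41)/(-46 + 0) = -15/(-46) = -15*(-1/46) = 15/46 ≈ 0.32609)
f(F, C) = -10*F (f(F, C) = (2*F)*(-5) = -10*F)
(f(15, W(u(5), 3))*65)*T = (-10*15*65)*(15/46) = -150*65*(15/46) = -9750*15/46 = -73125/23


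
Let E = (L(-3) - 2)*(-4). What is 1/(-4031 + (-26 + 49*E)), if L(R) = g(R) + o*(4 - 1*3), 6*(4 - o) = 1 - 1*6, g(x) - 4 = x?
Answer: -3/14425 ≈ -0.00020797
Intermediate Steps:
g(x) = 4 + x
o = 29/6 (o = 4 - (1 - 1*6)/6 = 4 - (1 - 6)/6 = 4 - ⅙*(-5) = 4 + ⅚ = 29/6 ≈ 4.8333)
L(R) = 53/6 + R (L(R) = (4 + R) + 29*(4 - 1*3)/6 = (4 + R) + 29*(4 - 3)/6 = (4 + R) + (29/6)*1 = (4 + R) + 29/6 = 53/6 + R)
E = -46/3 (E = ((53/6 - 3) - 2)*(-4) = (35/6 - 2)*(-4) = (23/6)*(-4) = -46/3 ≈ -15.333)
1/(-4031 + (-26 + 49*E)) = 1/(-4031 + (-26 + 49*(-46/3))) = 1/(-4031 + (-26 - 2254/3)) = 1/(-4031 - 2332/3) = 1/(-14425/3) = -3/14425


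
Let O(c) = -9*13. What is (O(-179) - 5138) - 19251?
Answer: -24506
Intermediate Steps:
O(c) = -117
(O(-179) - 5138) - 19251 = (-117 - 5138) - 19251 = -5255 - 19251 = -24506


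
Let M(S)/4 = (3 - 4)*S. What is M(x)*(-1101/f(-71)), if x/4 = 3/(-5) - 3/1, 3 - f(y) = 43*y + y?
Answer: -317088/15635 ≈ -20.281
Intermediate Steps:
f(y) = 3 - 44*y (f(y) = 3 - (43*y + y) = 3 - 44*y)
x = -72/5 (x = 4*(3/(-5) - 3/1) = 4*(3*(-⅕) - 3*1) = 4*(-⅗ - 3) = 4*(-18/5) = -72/5 ≈ -14.400)
M(S) = -4*S (M(S) = 4*((3 - 4)*S) = 4*(-S) = -4*S)
M(x)*(-1101/f(-71)) = (-4*(-72/5))*(-1101/(3 - 44*(-71))) = 288*(-1101/(3 + 3124))/5 = 288*(-1101/3127)/5 = 288*(-1101*1/3127)/5 = (288/5)*(-1101/3127) = -317088/15635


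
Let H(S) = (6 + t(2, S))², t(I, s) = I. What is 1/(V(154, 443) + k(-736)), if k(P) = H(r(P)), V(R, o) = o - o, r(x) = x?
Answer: 1/64 ≈ 0.015625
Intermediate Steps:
V(R, o) = 0
H(S) = 64 (H(S) = (6 + 2)² = 8² = 64)
k(P) = 64
1/(V(154, 443) + k(-736)) = 1/(0 + 64) = 1/64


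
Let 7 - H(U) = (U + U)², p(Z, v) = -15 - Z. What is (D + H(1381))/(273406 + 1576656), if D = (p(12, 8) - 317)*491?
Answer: -7797541/1850062 ≈ -4.2147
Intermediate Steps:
H(U) = 7 - 4*U² (H(U) = 7 - (U + U)² = 7 - (2*U)² = 7 - 4*U²)
D = -168904 (D = ((-15 - 1*12) - 317)*491 = ((-15 - 12) - 317)*491 = (-27 - 317)*491 = -344*491 = -168904)
(D + H(1381))/(273406 + 1576656) = (-168904 + (7 - 4*1381²))/(273406 + 1576656) = (-168904 + (7 - 4*1907161))/1850062 = (-168904 + (7 - 7628644))*(1/1850062) = (-168904 - 7628637)*(1/1850062) = -7797541*1/1850062 = -7797541/1850062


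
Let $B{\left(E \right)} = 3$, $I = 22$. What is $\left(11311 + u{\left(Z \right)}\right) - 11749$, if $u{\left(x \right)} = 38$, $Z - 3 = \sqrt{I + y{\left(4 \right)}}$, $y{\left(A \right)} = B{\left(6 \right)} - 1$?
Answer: $-400$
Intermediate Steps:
$y{\left(A \right)} = 2$ ($y{\left(A \right)} = 3 - 1 = 2$)
$Z = 3 + 2 \sqrt{6}$ ($Z = 3 + \sqrt{22 + 2} = 3 + \sqrt{24} = 3 + 2 \sqrt{6} \approx 7.899$)
$\left(11311 + u{\left(Z \right)}\right) - 11749 = \left(11311 + 38\right) - 11749 = 11349 - 11749 = -400$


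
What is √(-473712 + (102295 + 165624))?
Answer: I*√205793 ≈ 453.64*I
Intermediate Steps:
√(-473712 + (102295 + 165624)) = √(-473712 + 267919) = √(-205793) = I*√205793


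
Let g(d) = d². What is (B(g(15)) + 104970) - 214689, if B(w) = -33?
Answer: -109752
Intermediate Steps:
(B(g(15)) + 104970) - 214689 = (-33 + 104970) - 214689 = 104937 - 214689 = -109752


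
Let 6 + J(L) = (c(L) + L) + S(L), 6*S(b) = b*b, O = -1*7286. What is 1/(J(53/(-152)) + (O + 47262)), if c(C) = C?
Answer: 138624/5540707417 ≈ 2.5019e-5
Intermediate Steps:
O = -7286
S(b) = b²/6 (S(b) = (b*b)/6 = b²/6)
J(L) = -6 + 2*L + L²/6 (J(L) = -6 + ((L + L) + L²/6) = -6 + (2*L + L²/6) = -6 + 2*L + L²/6)
1/(J(53/(-152)) + (O + 47262)) = 1/((-6 + 2*(53/(-152)) + (53/(-152))²/6) + (-7286 + 47262)) = 1/((-6 + 2*(53*(-1/152)) + (53*(-1/152))²/6) + 39976) = 1/((-6 + 2*(-53/152) + (-53/152)²/6) + 39976) = 1/((-6 - 53/76 + (⅙)*(2809/23104)) + 39976) = 1/((-6 - 53/76 + 2809/138624) + 39976) = 1/(-925607/138624 + 39976) = 1/(5540707417/138624) = 138624/5540707417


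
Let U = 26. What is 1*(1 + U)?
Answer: 27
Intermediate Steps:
1*(1 + U) = 1*(1 + 26) = 1*27 = 27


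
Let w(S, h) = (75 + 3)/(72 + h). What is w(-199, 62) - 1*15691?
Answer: -1051258/67 ≈ -15690.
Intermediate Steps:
w(S, h) = 78/(72 + h)
w(-199, 62) - 1*15691 = 78/(72 + 62) - 1*15691 = 78/134 - 15691 = 78*(1/134) - 15691 = 39/67 - 15691 = -1051258/67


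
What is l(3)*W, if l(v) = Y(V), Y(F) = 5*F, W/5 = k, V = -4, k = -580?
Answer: 58000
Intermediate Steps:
W = -2900 (W = 5*(-580) = -2900)
l(v) = -20 (l(v) = 5*(-4) = -20)
l(3)*W = -20*(-2900) = 58000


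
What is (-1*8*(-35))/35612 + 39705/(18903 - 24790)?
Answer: -12175225/1807309 ≈ -6.7367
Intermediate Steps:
(-1*8*(-35))/35612 + 39705/(18903 - 24790) = -8*(-35)*(1/35612) + 39705/(-5887) = 280*(1/35612) + 39705*(-1/5887) = 70/8903 - 39705/5887 = -12175225/1807309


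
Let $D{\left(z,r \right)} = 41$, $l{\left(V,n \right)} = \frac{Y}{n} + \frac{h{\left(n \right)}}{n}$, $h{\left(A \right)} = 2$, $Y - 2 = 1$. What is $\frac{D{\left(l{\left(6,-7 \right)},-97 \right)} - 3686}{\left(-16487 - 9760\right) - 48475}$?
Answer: $\frac{3645}{74722} \approx 0.048781$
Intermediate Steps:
$Y = 3$ ($Y = 2 + 1 = 3$)
$l{\left(V,n \right)} = \frac{5}{n}$ ($l{\left(V,n \right)} = \frac{3}{n} + \frac{2}{n} = \frac{5}{n}$)
$\frac{D{\left(l{\left(6,-7 \right)},-97 \right)} - 3686}{\left(-16487 - 9760\right) - 48475} = \frac{41 - 3686}{\left(-16487 - 9760\right) - 48475} = - \frac{3645}{-26247 - 48475} = - \frac{3645}{-74722} = \left(-3645\right) \left(- \frac{1}{74722}\right) = \frac{3645}{74722}$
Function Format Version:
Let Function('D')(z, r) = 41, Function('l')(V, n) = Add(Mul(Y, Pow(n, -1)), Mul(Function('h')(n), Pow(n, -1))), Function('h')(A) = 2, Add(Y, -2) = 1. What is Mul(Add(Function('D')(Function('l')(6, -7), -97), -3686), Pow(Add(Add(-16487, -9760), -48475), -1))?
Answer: Rational(3645, 74722) ≈ 0.048781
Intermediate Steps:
Y = 3 (Y = Add(2, 1) = 3)
Function('l')(V, n) = Mul(5, Pow(n, -1)) (Function('l')(V, n) = Add(Mul(3, Pow(n, -1)), Mul(2, Pow(n, -1))) = Mul(5, Pow(n, -1)))
Mul(Add(Function('D')(Function('l')(6, -7), -97), -3686), Pow(Add(Add(-16487, -9760), -48475), -1)) = Mul(Add(41, -3686), Pow(Add(Add(-16487, -9760), -48475), -1)) = Mul(-3645, Pow(Add(-26247, -48475), -1)) = Mul(-3645, Pow(-74722, -1)) = Mul(-3645, Rational(-1, 74722)) = Rational(3645, 74722)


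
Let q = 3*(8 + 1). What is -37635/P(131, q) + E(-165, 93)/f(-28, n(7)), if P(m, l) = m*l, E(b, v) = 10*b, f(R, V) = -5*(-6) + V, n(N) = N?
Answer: -2409515/43623 ≈ -55.235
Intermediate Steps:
f(R, V) = 30 + V
q = 27 (q = 3*9 = 27)
P(m, l) = l*m
-37635/P(131, q) + E(-165, 93)/f(-28, n(7)) = -37635/(27*131) + (10*(-165))/(30 + 7) = -37635/3537 - 1650/37 = -37635*1/3537 - 1650*1/37 = -12545/1179 - 1650/37 = -2409515/43623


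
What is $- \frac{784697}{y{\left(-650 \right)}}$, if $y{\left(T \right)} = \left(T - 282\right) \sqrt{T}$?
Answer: $- \frac{784697 i \sqrt{26}}{121160} \approx - 33.024 i$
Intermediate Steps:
$y{\left(T \right)} = \sqrt{T} \left(-282 + T\right)$ ($y{\left(T \right)} = \left(-282 + T\right) \sqrt{T} = \sqrt{T} \left(-282 + T\right)$)
$- \frac{784697}{y{\left(-650 \right)}} = - \frac{784697}{\sqrt{-650} \left(-282 - 650\right)} = - \frac{784697}{5 i \sqrt{26} \left(-932\right)} = - \frac{784697}{\left(-4660\right) i \sqrt{26}} = - 784697 \frac{i \sqrt{26}}{121160} = - \frac{784697 i \sqrt{26}}{121160}$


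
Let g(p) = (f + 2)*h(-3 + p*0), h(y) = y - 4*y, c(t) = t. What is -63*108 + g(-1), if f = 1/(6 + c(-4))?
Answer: -13563/2 ≈ -6781.5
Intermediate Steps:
h(y) = -3*y
f = 1/2 (f = 1/(6 - 4) = 1/2 ≈ 0.50000)
g(p) = 45/2 (g(p) = (1/2 + 2)*(-3*(-3 + p*0)) = 5*(-3*(-3 + 0))/2 = 5*(-3*(-3))/2 = (5/2)*9 = 45/2)
-63*108 + g(-1) = -63*108 + 45/2 = -6804 + 45/2 = -13563/2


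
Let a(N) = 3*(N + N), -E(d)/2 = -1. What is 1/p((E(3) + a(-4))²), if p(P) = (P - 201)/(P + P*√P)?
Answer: 11132/283 ≈ 39.336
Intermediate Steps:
E(d) = 2 (E(d) = -2*(-1) = 2)
a(N) = 6*N (a(N) = 3*(2*N) = 6*N)
p(P) = (-201 + P)/(P + P^(3/2))
1/p((E(3) + a(-4))²) = 1/((-201 + (2 + 6*(-4))²)/((2 + 6*(-4))² + ((2 + 6*(-4))²)^(3/2))) = 1/((-201 + (2 - 24)²)/((2 - 24)² + ((2 - 24)²)^(3/2))) = 1/((-201 + (-22)²)/((-22)² + ((-22)²)^(3/2))) = 1/((-201 + 484)/(484 + 484^(3/2))) = 1/(283/(484 + 10648)) = 1/(283/11132) = 11132/283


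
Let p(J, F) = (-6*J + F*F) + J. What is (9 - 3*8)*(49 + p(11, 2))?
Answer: 30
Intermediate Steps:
p(J, F) = F² - 5*J (p(J, F) = (-6*J + F²) + J = (F² - 6*J) + J = F² - 5*J)
(9 - 3*8)*(49 + p(11, 2)) = (9 - 3*8)*(49 + (2² - 5*11)) = (9 - 1*24)*(49 + (4 - 55)) = (9 - 24)*(49 - 51) = -15*(-2) = 30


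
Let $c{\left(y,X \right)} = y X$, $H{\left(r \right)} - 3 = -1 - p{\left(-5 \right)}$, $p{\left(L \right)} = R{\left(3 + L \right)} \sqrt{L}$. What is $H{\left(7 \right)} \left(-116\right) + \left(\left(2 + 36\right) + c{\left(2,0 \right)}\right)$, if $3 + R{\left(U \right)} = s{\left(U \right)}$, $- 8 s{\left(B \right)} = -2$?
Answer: $-194 - 319 i \sqrt{5} \approx -194.0 - 713.31 i$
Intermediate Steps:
$s{\left(B \right)} = \frac{1}{4}$ ($s{\left(B \right)} = \left(- \frac{1}{8}\right) \left(-2\right) = \frac{1}{4}$)
$R{\left(U \right)} = - \frac{11}{4}$ ($R{\left(U \right)} = -3 + \frac{1}{4} = - \frac{11}{4}$)
$p{\left(L \right)} = - \frac{11 \sqrt{L}}{4}$
$H{\left(r \right)} = 2 + \frac{11 i \sqrt{5}}{4}$ ($H{\left(r \right)} = 3 - \left(1 - \frac{11 \sqrt{-5}}{4}\right) = 3 - \left(1 - \frac{11 i \sqrt{5}}{4}\right) = 2 + \frac{11 i \sqrt{5}}{4}$)
$c{\left(y,X \right)} = X y$
$H{\left(7 \right)} \left(-116\right) + \left(\left(2 + 36\right) + c{\left(2,0 \right)}\right) = \left(2 + \frac{11 i \sqrt{5}}{4}\right) \left(-116\right) + \left(\left(2 + 36\right) + 0 \cdot 2\right) = \left(-232 - 319 i \sqrt{5}\right) + \left(38 + 0\right) = \left(-232 - 319 i \sqrt{5}\right) + 38 = -194 - 319 i \sqrt{5}$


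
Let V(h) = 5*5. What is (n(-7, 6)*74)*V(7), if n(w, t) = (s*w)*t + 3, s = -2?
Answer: 160950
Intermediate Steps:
V(h) = 25
n(w, t) = 3 - 2*t*w (n(w, t) = (-2*w)*t + 3 = -2*t*w + 3 = 3 - 2*t*w)
(n(-7, 6)*74)*V(7) = ((3 - 2*6*(-7))*74)*25 = ((3 + 84)*74)*25 = (87*74)*25 = 6438*25 = 160950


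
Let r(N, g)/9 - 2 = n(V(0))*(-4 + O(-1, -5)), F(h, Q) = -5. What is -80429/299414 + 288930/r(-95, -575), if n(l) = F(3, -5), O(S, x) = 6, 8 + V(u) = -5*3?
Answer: -7209623159/1796484 ≈ -4013.2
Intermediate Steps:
V(u) = -23 (V(u) = -8 - 5*3 = -8 - 15 = -23)
n(l) = -5
r(N, g) = -72 (r(N, g) = 18 + 9*(-5*(-4 + 6)) = 18 + 9*(-5*2) = 18 + 9*(-10) = 18 - 90 = -72)
-80429/299414 + 288930/r(-95, -575) = -80429/299414 + 288930/(-72) = -80429*1/299414 + 288930*(-1/72) = -80429/299414 - 48155/12 = -7209623159/1796484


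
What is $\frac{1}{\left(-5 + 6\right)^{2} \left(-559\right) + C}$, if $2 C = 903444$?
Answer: $\frac{1}{451163} \approx 2.2165 \cdot 10^{-6}$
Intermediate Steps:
$C = 451722$ ($C = \frac{1}{2} \cdot 903444 = 451722$)
$\frac{1}{\left(-5 + 6\right)^{2} \left(-559\right) + C} = \frac{1}{\left(-5 + 6\right)^{2} \left(-559\right) + 451722} = \frac{1}{1^{2} \left(-559\right) + 451722} = \frac{1}{1 \left(-559\right) + 451722} = \frac{1}{-559 + 451722} = \frac{1}{451163}$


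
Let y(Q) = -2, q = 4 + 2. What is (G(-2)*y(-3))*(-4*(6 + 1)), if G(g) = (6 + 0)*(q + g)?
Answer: 1344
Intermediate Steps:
q = 6
G(g) = 36 + 6*g (G(g) = (6 + 0)*(6 + g) = 6*(6 + g) = 36 + 6*g)
(G(-2)*y(-3))*(-4*(6 + 1)) = ((36 + 6*(-2))*(-2))*(-4*(6 + 1)) = ((36 - 12)*(-2))*(-4*7) = (24*(-2))*(-28) = -48*(-28) = 1344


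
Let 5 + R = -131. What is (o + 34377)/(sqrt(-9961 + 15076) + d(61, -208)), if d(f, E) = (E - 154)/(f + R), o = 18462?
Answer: -1434578850/28640831 + 297219375*sqrt(5115)/28640831 ≈ 692.10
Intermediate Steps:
R = -136 (R = -5 - 131 = -136)
d(f, E) = (-154 + E)/(-136 + f) (d(f, E) = (E - 154)/(f - 136) = (-154 + E)/(-136 + f))
(o + 34377)/(sqrt(-9961 + 15076) + d(61, -208)) = (18462 + 34377)/(sqrt(-9961 + 15076) + (-154 - 208)/(-136 + 61)) = 52839/(sqrt(5115) - 362/(-75)) = 52839/(sqrt(5115) - 1/75*(-362)) = 52839/(sqrt(5115) + 362/75) = 52839/(362/75 + sqrt(5115))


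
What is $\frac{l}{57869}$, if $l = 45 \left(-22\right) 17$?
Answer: $- \frac{16830}{57869} \approx -0.29083$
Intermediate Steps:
$l = -16830$ ($l = \left(-990\right) 17 = -16830$)
$\frac{l}{57869} = - \frac{16830}{57869}$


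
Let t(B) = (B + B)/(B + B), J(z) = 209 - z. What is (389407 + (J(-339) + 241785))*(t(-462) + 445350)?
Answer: 281346040740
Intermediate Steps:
t(B) = 1 (t(B) = (2*B)/((2*B)) = (2*B)*(1/(2*B)) = 1)
(389407 + (J(-339) + 241785))*(t(-462) + 445350) = (389407 + ((209 - 1*(-339)) + 241785))*(1 + 445350) = (389407 + ((209 + 339) + 241785))*445351 = (389407 + (548 + 241785))*445351 = (389407 + 242333)*445351 = 631740*445351 = 281346040740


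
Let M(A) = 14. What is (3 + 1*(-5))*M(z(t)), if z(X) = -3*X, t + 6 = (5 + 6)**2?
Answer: -28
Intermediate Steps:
t = 115 (t = -6 + (5 + 6)**2 = -6 + 11**2 = -6 + 121 = 115)
(3 + 1*(-5))*M(z(t)) = (3 + 1*(-5))*14 = (3 - 5)*14 = -2*14 = -28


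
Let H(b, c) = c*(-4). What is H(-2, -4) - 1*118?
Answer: -102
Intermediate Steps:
H(b, c) = -4*c
H(-2, -4) - 1*118 = -4*(-4) - 1*118 = 16 - 118 = -102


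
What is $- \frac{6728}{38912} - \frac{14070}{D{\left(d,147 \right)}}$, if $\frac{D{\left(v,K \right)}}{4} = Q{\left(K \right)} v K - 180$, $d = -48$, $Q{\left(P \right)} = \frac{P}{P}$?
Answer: $\frac{13711}{43776} \approx 0.31321$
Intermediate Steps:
$Q{\left(P \right)} = 1$
$D{\left(v,K \right)} = -720 + 4 K v$ ($D{\left(v,K \right)} = 4 \left(1 v K - 180\right) = 4 \left(v K - 180\right) = 4 \left(K v - 180\right) = 4 \left(-180 + K v\right) = -720 + 4 K v$)
$- \frac{6728}{38912} - \frac{14070}{D{\left(d,147 \right)}} = - \frac{6728}{38912} - \frac{14070}{-720 + 4 \cdot 147 \left(-48\right)} = \left(-6728\right) \frac{1}{38912} - \frac{14070}{-720 - 28224} = - \frac{841}{4864} - \frac{14070}{-28944} = - \frac{841}{4864} - - \frac{35}{72} = - \frac{841}{4864} + \frac{35}{72} = \frac{13711}{43776}$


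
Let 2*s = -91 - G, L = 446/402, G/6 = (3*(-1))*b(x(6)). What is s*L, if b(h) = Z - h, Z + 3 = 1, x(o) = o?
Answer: -52405/402 ≈ -130.36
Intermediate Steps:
Z = -2 (Z = -3 + 1 = -2)
b(h) = -2 - h
G = 144 (G = 6*((3*(-1))*(-2 - 1*6)) = 6*(-3*(-2 - 6)) = 6*(-3*(-8)) = 6*24 = 144)
L = 223/201 (L = 446*(1/402) = 223/201 ≈ 1.1095)
s = -235/2 (s = (-91 - 1*144)/2 = (-91 - 144)/2 = (1/2)*(-235) = -235/2 ≈ -117.50)
s*L = -235/2*223/201 = -52405/402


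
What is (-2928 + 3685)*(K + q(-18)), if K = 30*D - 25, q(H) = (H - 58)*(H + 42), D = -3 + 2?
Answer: -1422403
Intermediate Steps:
D = -1
q(H) = (-58 + H)*(42 + H)
K = -55 (K = 30*(-1) - 25 = -30 - 25 = -55)
(-2928 + 3685)*(K + q(-18)) = (-2928 + 3685)*(-55 + (-2436 + (-18)**2 - 16*(-18))) = 757*(-55 + (-2436 + 324 + 288)) = 757*(-55 - 1824) = 757*(-1879) = -1422403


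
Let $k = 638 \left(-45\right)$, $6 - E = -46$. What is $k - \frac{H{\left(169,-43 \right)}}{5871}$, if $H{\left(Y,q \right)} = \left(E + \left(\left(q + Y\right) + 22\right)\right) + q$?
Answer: $- \frac{168556567}{5871} \approx -28710.0$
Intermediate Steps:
$E = 52$ ($E = 6 - -46 = 6 + 46 = 52$)
$H{\left(Y,q \right)} = 74 + Y + 2 q$ ($H{\left(Y,q \right)} = \left(52 + \left(\left(q + Y\right) + 22\right)\right) + q = \left(52 + \left(\left(Y + q\right) + 22\right)\right) + q = \left(52 + \left(22 + Y + q\right)\right) + q = \left(74 + Y + q\right) + q = 74 + Y + 2 q$)
$k = -28710$
$k - \frac{H{\left(169,-43 \right)}}{5871} = -28710 - \frac{74 + 169 + 2 \left(-43\right)}{5871} = -28710 - \left(74 + 169 - 86\right) \frac{1}{5871} = -28710 - 157 \cdot \frac{1}{5871} = -28710 - \frac{157}{5871} = - \frac{168556567}{5871}$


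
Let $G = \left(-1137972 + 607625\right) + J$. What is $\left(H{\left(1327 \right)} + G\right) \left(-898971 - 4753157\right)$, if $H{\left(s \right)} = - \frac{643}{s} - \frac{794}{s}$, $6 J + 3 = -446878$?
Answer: $\frac{13609313971119472}{3981} \approx 3.4186 \cdot 10^{12}$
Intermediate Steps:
$J = - \frac{446881}{6}$ ($J = - \frac{1}{2} + \frac{1}{6} \left(-446878\right) = - \frac{1}{2} - \frac{223439}{3} = - \frac{446881}{6} \approx -74480.0$)
$H{\left(s \right)} = - \frac{1437}{s}$
$G = - \frac{3628963}{6}$ ($G = \left(-1137972 + 607625\right) - \frac{446881}{6} = -530347 - \frac{446881}{6} = - \frac{3628963}{6} \approx -6.0483 \cdot 10^{5}$)
$\left(H{\left(1327 \right)} + G\right) \left(-898971 - 4753157\right) = \left(- \frac{1437}{1327} - \frac{3628963}{6}\right) \left(-898971 - 4753157\right) = \left(\left(-1437\right) \frac{1}{1327} - \frac{3628963}{6}\right) \left(-5652128\right) = \left(- \frac{1437}{1327} - \frac{3628963}{6}\right) \left(-5652128\right) = \left(- \frac{4815642523}{7962}\right) \left(-5652128\right) = \frac{13609313971119472}{3981}$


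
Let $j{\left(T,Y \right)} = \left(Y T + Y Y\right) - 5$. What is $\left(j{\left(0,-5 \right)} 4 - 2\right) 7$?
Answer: $546$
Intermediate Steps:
$j{\left(T,Y \right)} = -5 + Y^{2} + T Y$ ($j{\left(T,Y \right)} = \left(T Y + Y^{2}\right) - 5 = \left(Y^{2} + T Y\right) - 5 = -5 + Y^{2} + T Y$)
$\left(j{\left(0,-5 \right)} 4 - 2\right) 7 = \left(\left(-5 + \left(-5\right)^{2} + 0 \left(-5\right)\right) 4 - 2\right) 7 = \left(\left(-5 + 25 + 0\right) 4 - 2\right) 7 = \left(20 \cdot 4 - 2\right) 7 = \left(80 - 2\right) 7 = 78 \cdot 7 = 546$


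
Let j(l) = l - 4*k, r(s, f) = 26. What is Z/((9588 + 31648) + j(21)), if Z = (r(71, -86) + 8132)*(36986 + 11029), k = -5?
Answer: 130568790/13759 ≈ 9489.7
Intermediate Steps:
Z = 391706370 (Z = (26 + 8132)*(36986 + 11029) = 8158*48015 = 391706370)
j(l) = 20 + l (j(l) = l - 4*(-5) = l + 20 = 20 + l)
Z/((9588 + 31648) + j(21)) = 391706370/((9588 + 31648) + (20 + 21)) = 391706370/(41236 + 41) = 391706370/41277 = 391706370*(1/41277) = 130568790/13759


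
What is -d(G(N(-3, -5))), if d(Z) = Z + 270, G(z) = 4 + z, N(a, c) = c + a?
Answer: -266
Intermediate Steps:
N(a, c) = a + c
d(Z) = 270 + Z
-d(G(N(-3, -5))) = -(270 + (4 + (-3 - 5))) = -(270 + (4 - 8)) = -(270 - 4) = -1*266 = -266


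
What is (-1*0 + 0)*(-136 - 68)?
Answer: 0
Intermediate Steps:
(-1*0 + 0)*(-136 - 68) = (0 + 0)*(-204) = 0*(-204) = 0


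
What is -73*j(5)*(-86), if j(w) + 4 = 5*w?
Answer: 131838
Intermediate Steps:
j(w) = -4 + 5*w
-73*j(5)*(-86) = -73*(-4 + 5*5)*(-86) = -73*(-4 + 25)*(-86) = -73*21*(-86) = -1533*(-86) = 131838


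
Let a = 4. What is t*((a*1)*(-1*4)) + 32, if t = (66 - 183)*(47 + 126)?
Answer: 323888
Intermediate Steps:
t = -20241 (t = -117*173 = -20241)
t*((a*1)*(-1*4)) + 32 = -20241*4*1*(-1*4) + 32 = -80964*(-4) + 32 = -20241*(-16) + 32 = 323856 + 32 = 323888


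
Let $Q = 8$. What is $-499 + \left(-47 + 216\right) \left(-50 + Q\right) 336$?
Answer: $-2385427$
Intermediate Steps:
$-499 + \left(-47 + 216\right) \left(-50 + Q\right) 336 = -499 + \left(-47 + 216\right) \left(-50 + 8\right) 336 = -499 + 169 \left(-42\right) 336 = -499 - 2384928 = -2385427$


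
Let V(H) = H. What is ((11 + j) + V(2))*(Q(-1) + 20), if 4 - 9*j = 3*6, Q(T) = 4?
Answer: 824/3 ≈ 274.67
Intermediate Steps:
j = -14/9 (j = 4/9 - 6/3 = 4/9 - ⅑*18 = 4/9 - 2 = -14/9 ≈ -1.5556)
((11 + j) + V(2))*(Q(-1) + 20) = ((11 - 14/9) + 2)*(4 + 20) = (85/9 + 2)*24 = (103/9)*24 = 824/3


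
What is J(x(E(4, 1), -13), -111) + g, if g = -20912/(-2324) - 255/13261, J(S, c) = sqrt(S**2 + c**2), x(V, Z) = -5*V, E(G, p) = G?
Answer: 69180353/7704641 + sqrt(12721) ≈ 121.77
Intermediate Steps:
g = 69180353/7704641 (g = -20912*(-1/2324) - 255*1/13261 = 5228/581 - 255/13261 = 69180353/7704641 ≈ 8.9790)
J(x(E(4, 1), -13), -111) + g = sqrt((-5*4)**2 + (-111)**2) + 69180353/7704641 = sqrt((-20)**2 + 12321) + 69180353/7704641 = sqrt(400 + 12321) + 69180353/7704641 = sqrt(12721) + 69180353/7704641 = 69180353/7704641 + sqrt(12721)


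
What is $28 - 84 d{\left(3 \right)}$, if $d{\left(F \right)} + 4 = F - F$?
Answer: $364$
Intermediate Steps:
$d{\left(F \right)} = -4$ ($d{\left(F \right)} = -4 + \left(F - F\right) = -4 + 0 = -4$)
$28 - 84 d{\left(3 \right)} = 28 - -336 = 28 + 336 = 364$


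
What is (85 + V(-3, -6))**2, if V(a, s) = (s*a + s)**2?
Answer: 52441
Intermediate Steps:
V(a, s) = (s + a*s)**2 (V(a, s) = (a*s + s)**2 = (s + a*s)**2)
(85 + V(-3, -6))**2 = (85 + (-6)**2*(1 - 3)**2)**2 = (85 + 36*(-2)**2)**2 = (85 + 36*4)**2 = (85 + 144)**2 = 229**2 = 52441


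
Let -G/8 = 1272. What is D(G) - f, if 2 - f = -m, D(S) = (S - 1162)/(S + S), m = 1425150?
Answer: -14502341083/10176 ≈ -1.4252e+6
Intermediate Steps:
G = -10176 (G = -8*1272 = -10176)
D(S) = (-1162 + S)/(2*S) (D(S) = (-1162 + S)/((2*S)) = (-1162 + S)*(1/(2*S)) = (-1162 + S)/(2*S))
f = 1425152 (f = 2 - (-1)*1425150 = 2 - 1*(-1425150) = 2 + 1425150 = 1425152)
D(G) - f = (½)*(-1162 - 10176)/(-10176) - 1*1425152 = (½)*(-1/10176)*(-11338) - 1425152 = 5669/10176 - 1425152 = -14502341083/10176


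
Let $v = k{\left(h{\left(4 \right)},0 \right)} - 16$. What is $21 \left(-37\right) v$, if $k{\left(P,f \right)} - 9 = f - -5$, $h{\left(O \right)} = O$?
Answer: $1554$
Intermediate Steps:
$k{\left(P,f \right)} = 14 + f$ ($k{\left(P,f \right)} = 9 + \left(f - -5\right) = 9 + \left(f + 5\right) = 9 + \left(5 + f\right) = 14 + f$)
$v = -2$ ($v = \left(14 + 0\right) - 16 = 14 - 16 = -2$)
$21 \left(-37\right) v = 21 \left(-37\right) \left(-2\right) = \left(-777\right) \left(-2\right) = 1554$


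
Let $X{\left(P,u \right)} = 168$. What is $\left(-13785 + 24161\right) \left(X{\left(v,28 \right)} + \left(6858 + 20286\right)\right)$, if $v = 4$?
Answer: $283389312$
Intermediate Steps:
$\left(-13785 + 24161\right) \left(X{\left(v,28 \right)} + \left(6858 + 20286\right)\right) = \left(-13785 + 24161\right) \left(168 + \left(6858 + 20286\right)\right) = 10376 \left(168 + 27144\right) = 10376 \cdot 27312 = 283389312$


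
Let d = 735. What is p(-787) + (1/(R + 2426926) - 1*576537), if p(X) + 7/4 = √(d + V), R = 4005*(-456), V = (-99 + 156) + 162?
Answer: -692591388063/1201292 + 3*√106 ≈ -5.7651e+5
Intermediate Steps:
V = 219 (V = 57 + 162 = 219)
R = -1826280
p(X) = -7/4 + 3*√106 (p(X) = -7/4 + √(735 + 219) = -7/4 + √954 = -7/4 + 3*√106)
p(-787) + (1/(R + 2426926) - 1*576537) = (-7/4 + 3*√106) + (1/(-1826280 + 2426926) - 1*576537) = (-7/4 + 3*√106) + (1/600646 - 576537) = (-7/4 + 3*√106) - 346294642901/600646 = -692591388063/1201292 + 3*√106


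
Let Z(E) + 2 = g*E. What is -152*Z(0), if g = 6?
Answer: 304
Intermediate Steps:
Z(E) = -2 + 6*E
-152*Z(0) = -152*(-2 + 6*0) = -152*(-2 + 0) = -152*(-2) = 304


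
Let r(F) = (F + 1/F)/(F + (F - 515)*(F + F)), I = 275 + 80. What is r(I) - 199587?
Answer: -8023791710351/40201975 ≈ -1.9959e+5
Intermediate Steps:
I = 355
r(F) = (F + 1/F)/(F + 2*F*(-515 + F)) (r(F) = (F + 1/F)/(F + (-515 + F)*(2*F)) = (F + 1/F)/(F + 2*F*(-515 + F)))
r(I) - 199587 = (1 + 355²)/(355²*(-1029 + 2*355)) - 199587 = (1 + 126025)/(126025*(-1029 + 710)) - 199587 = (1/126025)*126026/(-319) - 199587 = (1/126025)*(-1/319)*126026 - 199587 = -126026/40201975 - 199587 = -8023791710351/40201975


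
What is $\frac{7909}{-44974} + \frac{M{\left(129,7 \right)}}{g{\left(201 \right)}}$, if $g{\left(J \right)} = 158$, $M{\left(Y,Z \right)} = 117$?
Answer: $\frac{1003084}{1776473} \approx 0.56465$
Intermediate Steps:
$\frac{7909}{-44974} + \frac{M{\left(129,7 \right)}}{g{\left(201 \right)}} = \frac{7909}{-44974} + \frac{117}{158} = 7909 \left(- \frac{1}{44974}\right) + 117 \cdot \frac{1}{158} = - \frac{7909}{44974} + \frac{117}{158} = \frac{1003084}{1776473}$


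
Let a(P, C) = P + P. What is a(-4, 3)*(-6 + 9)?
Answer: -24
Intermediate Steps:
a(P, C) = 2*P
a(-4, 3)*(-6 + 9) = (2*(-4))*(-6 + 9) = -8*3 = -24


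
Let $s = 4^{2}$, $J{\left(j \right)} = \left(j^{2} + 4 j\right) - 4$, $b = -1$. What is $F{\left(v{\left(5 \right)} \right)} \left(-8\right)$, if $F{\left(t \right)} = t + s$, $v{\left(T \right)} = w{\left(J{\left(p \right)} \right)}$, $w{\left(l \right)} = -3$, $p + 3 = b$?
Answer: $-104$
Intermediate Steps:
$p = -4$ ($p = -3 - 1 = -4$)
$J{\left(j \right)} = -4 + j^{2} + 4 j$
$v{\left(T \right)} = -3$
$s = 16$
$F{\left(t \right)} = 16 + t$ ($F{\left(t \right)} = t + 16 = 16 + t$)
$F{\left(v{\left(5 \right)} \right)} \left(-8\right) = \left(16 - 3\right) \left(-8\right) = 13 \left(-8\right) = -104$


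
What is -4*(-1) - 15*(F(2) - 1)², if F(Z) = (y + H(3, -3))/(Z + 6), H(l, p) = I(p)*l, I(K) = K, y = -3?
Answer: -359/4 ≈ -89.750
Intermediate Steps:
H(l, p) = l*p (H(l, p) = p*l = l*p)
F(Z) = -12/(6 + Z) (F(Z) = (-3 + 3*(-3))/(Z + 6) = (-3 - 9)/(6 + Z) = -12/(6 + Z))
-4*(-1) - 15*(F(2) - 1)² = -4*(-1) - 15*(-12/(6 + 2) - 1)² = 4 - 15*(-12/8 - 1)² = 4 - 15*(-12*⅛ - 1)² = 4 - 15*(-3/2 - 1)² = 4 - 15*(-5/2)² = 4 - 15*25/4 = 4 - 375/4 = -359/4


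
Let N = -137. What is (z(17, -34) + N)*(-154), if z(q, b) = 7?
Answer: 20020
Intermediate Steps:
(z(17, -34) + N)*(-154) = (7 - 137)*(-154) = -130*(-154) = 20020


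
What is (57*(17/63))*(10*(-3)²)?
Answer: 9690/7 ≈ 1384.3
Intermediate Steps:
(57*(17/63))*(10*(-3)²) = (57*(17*(1/63)))*(10*9) = (57*(17/63))*90 = (323/21)*90 = 9690/7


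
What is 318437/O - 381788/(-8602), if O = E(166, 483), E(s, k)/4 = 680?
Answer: 10100691/62560 ≈ 161.46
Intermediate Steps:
E(s, k) = 2720 (E(s, k) = 4*680 = 2720)
O = 2720
318437/O - 381788/(-8602) = 318437/2720 - 381788/(-8602) = 318437*(1/2720) - 381788*(-1/8602) = 318437/2720 + 17354/391 = 10100691/62560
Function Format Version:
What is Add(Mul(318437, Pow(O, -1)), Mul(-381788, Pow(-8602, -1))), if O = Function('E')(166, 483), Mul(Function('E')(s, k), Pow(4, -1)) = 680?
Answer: Rational(10100691, 62560) ≈ 161.46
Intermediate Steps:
Function('E')(s, k) = 2720 (Function('E')(s, k) = Mul(4, 680) = 2720)
O = 2720
Add(Mul(318437, Pow(O, -1)), Mul(-381788, Pow(-8602, -1))) = Add(Mul(318437, Pow(2720, -1)), Mul(-381788, Pow(-8602, -1))) = Add(Mul(318437, Rational(1, 2720)), Mul(-381788, Rational(-1, 8602))) = Add(Rational(318437, 2720), Rational(17354, 391)) = Rational(10100691, 62560)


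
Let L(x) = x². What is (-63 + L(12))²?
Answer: 6561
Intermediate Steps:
(-63 + L(12))² = (-63 + 12²)² = (-63 + 144)² = 81² = 6561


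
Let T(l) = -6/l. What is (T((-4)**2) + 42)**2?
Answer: 110889/64 ≈ 1732.6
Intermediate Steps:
(T((-4)**2) + 42)**2 = (-6/((-4)**2) + 42)**2 = (-6/16 + 42)**2 = (-6*1/16 + 42)**2 = (-3/8 + 42)**2 = (333/8)**2 = 110889/64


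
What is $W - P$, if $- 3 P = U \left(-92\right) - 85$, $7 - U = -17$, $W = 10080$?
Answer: $\frac{27947}{3} \approx 9315.7$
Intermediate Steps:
$U = 24$ ($U = 7 - -17 = 7 + 17 = 24$)
$P = \frac{2293}{3}$ ($P = - \frac{24 \left(-92\right) - 85}{3} = - \frac{-2208 - 85}{3} = \left(- \frac{1}{3}\right) \left(-2293\right) = \frac{2293}{3} \approx 764.33$)
$W - P = 10080 - \frac{2293}{3} = \frac{27947}{3}$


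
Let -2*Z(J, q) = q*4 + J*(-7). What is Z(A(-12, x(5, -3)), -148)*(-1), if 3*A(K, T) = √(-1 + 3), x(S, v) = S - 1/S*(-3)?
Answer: -296 - 7*√2/6 ≈ -297.65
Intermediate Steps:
x(S, v) = S + 3/S
A(K, T) = √2/3 (A(K, T) = √(-1 + 3)/3 = √2/3)
Z(J, q) = -2*q + 7*J/2 (Z(J, q) = -(q*4 + J*(-7))/2 = -(4*q - 7*J)/2 = -(-7*J + 4*q)/2 = -2*q + 7*J/2)
Z(A(-12, x(5, -3)), -148)*(-1) = (-2*(-148) + 7*(√2/3)/2)*(-1) = (296 + 7*√2/6)*(-1) = -296 - 7*√2/6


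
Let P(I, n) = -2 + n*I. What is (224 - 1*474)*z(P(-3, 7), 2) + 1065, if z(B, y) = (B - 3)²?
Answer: -167935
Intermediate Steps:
P(I, n) = -2 + I*n
z(B, y) = (-3 + B)²
(224 - 1*474)*z(P(-3, 7), 2) + 1065 = (224 - 1*474)*(-3 + (-2 - 3*7))² + 1065 = (224 - 474)*(-3 + (-2 - 21))² + 1065 = -250*(-3 - 23)² + 1065 = -250*(-26)² + 1065 = -250*676 + 1065 = -169000 + 1065 = -167935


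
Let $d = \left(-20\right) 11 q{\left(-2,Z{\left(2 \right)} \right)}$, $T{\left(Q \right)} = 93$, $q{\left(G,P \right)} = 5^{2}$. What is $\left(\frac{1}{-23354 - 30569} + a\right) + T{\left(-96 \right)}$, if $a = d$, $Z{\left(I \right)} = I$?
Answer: $- \frac{291561662}{53923} \approx -5407.0$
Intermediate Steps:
$q{\left(G,P \right)} = 25$
$d = -5500$ ($d = \left(-20\right) 11 \cdot 25 = \left(-220\right) 25 = -5500$)
$a = -5500$
$\left(\frac{1}{-23354 - 30569} + a\right) + T{\left(-96 \right)} = \left(\frac{1}{-23354 - 30569} - 5500\right) + 93 = \left(\frac{1}{-53923} - 5500\right) + 93 = \left(- \frac{1}{53923} - 5500\right) + 93 = - \frac{296576501}{53923} + 93 = - \frac{291561662}{53923}$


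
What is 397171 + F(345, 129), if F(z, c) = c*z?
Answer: 441676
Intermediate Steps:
397171 + F(345, 129) = 397171 + 129*345 = 397171 + 44505 = 441676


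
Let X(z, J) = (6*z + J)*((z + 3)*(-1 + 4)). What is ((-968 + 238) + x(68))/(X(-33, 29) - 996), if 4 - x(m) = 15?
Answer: -247/4738 ≈ -0.052132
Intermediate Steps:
x(m) = -11 (x(m) = 4 - 1*15 = 4 - 15 = -11)
X(z, J) = (9 + 3*z)*(J + 6*z) (X(z, J) = (J + 6*z)*((3 + z)*3) = (J + 6*z)*(9 + 3*z) = (9 + 3*z)*(J + 6*z))
((-968 + 238) + x(68))/(X(-33, 29) - 996) = ((-968 + 238) - 11)/((9*29 + 18*(-33)² + 54*(-33) + 3*29*(-33)) - 996) = (-730 - 11)/((261 + 18*1089 - 1782 - 2871) - 996) = -741/((261 + 19602 - 1782 - 2871) - 996) = -741/(15210 - 996) = -741/14214 = -741*1/14214 = -247/4738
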